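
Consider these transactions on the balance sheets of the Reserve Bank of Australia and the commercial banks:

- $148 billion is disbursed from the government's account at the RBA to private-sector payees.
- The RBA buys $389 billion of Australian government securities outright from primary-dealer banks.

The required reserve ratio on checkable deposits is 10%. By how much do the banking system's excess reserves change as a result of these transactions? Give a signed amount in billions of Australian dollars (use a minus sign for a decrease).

Government spending $148 billion: reserves +$148B, deposits +$148B.
OMO purchase (from banks) $389 billion: reserves +$389B, deposits 0.
Totals: Δreserves = +$537B, Δdeposits = +$148B.
Δrequired reserves = 10% × +$148B = +$14.8B.
Δexcess reserves = Δreserves − Δrequired = +$537B − (+$14.8B) = +$522.2 billion.

+$522.2 billion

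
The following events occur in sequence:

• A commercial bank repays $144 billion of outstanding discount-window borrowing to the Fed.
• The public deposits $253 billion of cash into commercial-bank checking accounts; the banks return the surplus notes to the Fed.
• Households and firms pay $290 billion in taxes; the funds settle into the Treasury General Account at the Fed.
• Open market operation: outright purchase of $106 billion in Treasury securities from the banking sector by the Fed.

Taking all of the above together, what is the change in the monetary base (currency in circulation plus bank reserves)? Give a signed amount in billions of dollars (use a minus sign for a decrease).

-$328 billion

Discount-window repayment $144 billion: Fed balance sheet contracts → −$144B.
Currency deposit $253 billion: just a shift between currency and reserves — both are base money → 0.
Government account inflow $290 billion: reserves shift to a non-base liability → −$290B.
OMO purchase (from banks) $106 billion: Fed balance sheet expands → +$106B.
Net: −144 + 0 − 290 + 106 = -$328 billion.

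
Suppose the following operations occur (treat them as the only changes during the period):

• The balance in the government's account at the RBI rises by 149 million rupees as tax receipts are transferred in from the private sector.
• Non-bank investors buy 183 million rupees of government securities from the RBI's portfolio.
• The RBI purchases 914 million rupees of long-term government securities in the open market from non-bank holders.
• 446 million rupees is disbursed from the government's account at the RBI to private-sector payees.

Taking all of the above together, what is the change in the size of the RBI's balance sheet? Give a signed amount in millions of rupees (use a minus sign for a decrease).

Government account inflow 149 million rupees: only the composition of liabilities changes → 0.
Asset sale (to non-banks) 183 million rupees: an RBI asset is shed → −183M.
Asset purchase (from non-banks) 914 million rupees: an RBI asset is acquired → +914M.
Government spending 446 million rupees: only the composition of liabilities changes → 0.
Net: 0 − 183 + 914 + 0 = +731 million.

+731 million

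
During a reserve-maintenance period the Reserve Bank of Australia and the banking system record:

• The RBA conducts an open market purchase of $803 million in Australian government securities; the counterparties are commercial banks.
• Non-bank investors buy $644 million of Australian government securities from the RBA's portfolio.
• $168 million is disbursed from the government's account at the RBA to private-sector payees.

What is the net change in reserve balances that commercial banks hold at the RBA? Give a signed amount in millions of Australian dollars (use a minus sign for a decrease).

OMO purchase (from banks) $803 million: the RBA pays by crediting reserve accounts → +$803M.
Asset sale (to non-banks) $644 million: the non-bank buyers' banks settle from reserves → −$644M.
Government spending $168 million: government payments flow into bank reserve accounts → +$168M.
Net: 803 − 644 + 168 = +$327 million.

+$327 million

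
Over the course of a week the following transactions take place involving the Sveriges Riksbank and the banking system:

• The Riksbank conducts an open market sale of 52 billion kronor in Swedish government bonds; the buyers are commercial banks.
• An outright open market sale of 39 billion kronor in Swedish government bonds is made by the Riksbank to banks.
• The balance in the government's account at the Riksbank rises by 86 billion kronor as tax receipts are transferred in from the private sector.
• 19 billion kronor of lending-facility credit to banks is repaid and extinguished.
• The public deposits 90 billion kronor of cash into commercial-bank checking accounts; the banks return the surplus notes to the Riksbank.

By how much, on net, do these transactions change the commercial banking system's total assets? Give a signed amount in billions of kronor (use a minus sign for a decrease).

Riksbank balance sheet:
  Assets:      Securities −91B, Loans to banks −19B
  Liabilities: Bank reserves −106B, Currency in circulation −90B, Government deposits +86B
Commercial banking system:
  Assets:      Reserves at CB −106B, Securities +91B
  Liabilities: Checkable deposits +4B, Borrowings from CB −19B
Change in total bank assets = -15 billion.

-15 billion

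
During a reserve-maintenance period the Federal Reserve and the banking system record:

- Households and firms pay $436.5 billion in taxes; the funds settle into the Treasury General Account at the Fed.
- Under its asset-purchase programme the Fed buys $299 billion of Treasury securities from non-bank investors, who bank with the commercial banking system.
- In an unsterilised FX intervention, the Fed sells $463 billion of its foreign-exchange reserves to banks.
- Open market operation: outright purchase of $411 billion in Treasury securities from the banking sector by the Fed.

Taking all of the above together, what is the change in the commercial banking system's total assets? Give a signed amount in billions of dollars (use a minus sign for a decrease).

-$137.5 billion

Fed balance sheet:
  Assets:      Securities +$710B, Foreign assets −$463B
  Liabilities: Bank reserves −$189.5B, Government deposits +$436.5B
Commercial banking system:
  Assets:      Reserves at CB −$189.5B, Securities −$411B, Foreign assets +$463B
  Liabilities: Checkable deposits −$137.5B
Change in total bank assets = -$137.5 billion.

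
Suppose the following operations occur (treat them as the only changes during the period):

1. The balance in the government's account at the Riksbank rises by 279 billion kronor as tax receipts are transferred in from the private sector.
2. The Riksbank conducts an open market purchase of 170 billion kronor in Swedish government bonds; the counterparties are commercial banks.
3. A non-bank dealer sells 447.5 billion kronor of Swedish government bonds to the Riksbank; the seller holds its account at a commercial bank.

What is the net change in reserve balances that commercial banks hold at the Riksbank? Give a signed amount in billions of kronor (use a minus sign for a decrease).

Riksbank balance sheet:
  Assets:      Securities +617.5B
  Liabilities: Bank reserves +338.5B, Government deposits +279B
Commercial banking system:
  Assets:      Reserves at CB +338.5B, Securities −170B
  Liabilities: Checkable deposits +168.5B
So the change in reserve balances that commercial banks hold at the Riksbank is +338.5 billion.

+338.5 billion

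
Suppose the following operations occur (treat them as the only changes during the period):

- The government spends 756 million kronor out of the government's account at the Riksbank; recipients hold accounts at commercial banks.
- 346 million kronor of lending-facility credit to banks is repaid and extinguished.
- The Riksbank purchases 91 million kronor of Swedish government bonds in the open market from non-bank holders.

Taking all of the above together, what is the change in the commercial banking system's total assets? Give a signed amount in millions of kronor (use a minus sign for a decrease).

Government spending 756 million kronor: bank balance sheets expand → +756M.
Discount-window repayment 346 million kronor: bank balance sheets shrink → −346M.
Asset purchase (from non-banks) 91 million kronor: bank balance sheets expand → +91M.
Net: 756 − 346 + 91 = +501 million.

+501 million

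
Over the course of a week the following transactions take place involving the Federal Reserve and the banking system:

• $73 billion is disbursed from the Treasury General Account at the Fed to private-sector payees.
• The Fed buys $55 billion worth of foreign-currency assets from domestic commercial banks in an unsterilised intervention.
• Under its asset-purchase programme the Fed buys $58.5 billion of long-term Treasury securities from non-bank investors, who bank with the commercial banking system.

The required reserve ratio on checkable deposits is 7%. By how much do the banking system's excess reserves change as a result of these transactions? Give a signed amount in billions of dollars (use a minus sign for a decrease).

+$177.295 billion

Government spending $73 billion: reserves +$73B, deposits +$73B.
FX purchase $55 billion: reserves +$55B, deposits 0.
Asset purchase (from non-banks) $58.5 billion: reserves +$58.5B, deposits +$58.5B.
Totals: Δreserves = +$186.5B, Δdeposits = +$131.5B.
Δrequired reserves = 7% × +$131.5B = +$9.205B.
Δexcess reserves = Δreserves − Δrequired = +$186.5B − (+$9.205B) = +$177.295 billion.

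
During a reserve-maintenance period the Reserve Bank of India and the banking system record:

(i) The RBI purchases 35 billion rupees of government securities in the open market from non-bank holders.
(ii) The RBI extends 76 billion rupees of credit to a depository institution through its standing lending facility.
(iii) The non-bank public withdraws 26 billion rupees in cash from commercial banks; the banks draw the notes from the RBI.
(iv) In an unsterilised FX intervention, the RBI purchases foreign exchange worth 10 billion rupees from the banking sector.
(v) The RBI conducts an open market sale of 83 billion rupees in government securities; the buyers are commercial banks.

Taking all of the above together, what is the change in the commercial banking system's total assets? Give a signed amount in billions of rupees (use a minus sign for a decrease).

RBI balance sheet:
  Assets:      Securities −48B, Loans to banks +76B, Foreign assets +10B
  Liabilities: Bank reserves +12B, Currency in circulation +26B
Commercial banking system:
  Assets:      Reserves at CB +12B, Securities +83B, Foreign assets −10B
  Liabilities: Checkable deposits +9B, Borrowings from CB +76B
Change in total bank assets = +85 billion.

+85 billion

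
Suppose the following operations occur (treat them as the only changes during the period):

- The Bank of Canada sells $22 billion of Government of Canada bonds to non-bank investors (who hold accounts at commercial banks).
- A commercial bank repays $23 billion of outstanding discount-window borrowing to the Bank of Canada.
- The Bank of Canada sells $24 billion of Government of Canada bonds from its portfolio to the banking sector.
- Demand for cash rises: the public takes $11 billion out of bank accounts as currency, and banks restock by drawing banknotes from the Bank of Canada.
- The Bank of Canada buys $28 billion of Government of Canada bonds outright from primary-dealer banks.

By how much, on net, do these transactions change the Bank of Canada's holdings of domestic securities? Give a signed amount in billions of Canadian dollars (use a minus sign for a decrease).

-$18 billion

Asset sale (to non-banks) $22 billion: securities removed from the Bank of Canada's portfolio → −$22B.
Discount-window repayment $23 billion: the Bank of Canada's securities portfolio is untouched → 0.
OMO sale (to banks) $24 billion: securities removed from the Bank of Canada's portfolio → −$24B.
Currency withdrawal $11 billion: the Bank of Canada's securities portfolio is untouched → 0.
OMO purchase (from banks) $28 billion: securities added to the Bank of Canada's portfolio → +$28B.
Net: −22 + 0 − 24 + 0 + 28 = -$18 billion.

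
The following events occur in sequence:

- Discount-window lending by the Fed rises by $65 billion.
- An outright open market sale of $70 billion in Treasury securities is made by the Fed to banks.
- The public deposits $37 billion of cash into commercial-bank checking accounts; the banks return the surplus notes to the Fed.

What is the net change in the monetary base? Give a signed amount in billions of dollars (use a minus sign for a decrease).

-$5 billion

Fed balance sheet:
  Assets:      Securities −$70B, Loans to banks +$65B
  Liabilities: Bank reserves +$32B, Currency in circulation −$37B
Commercial banking system:
  Assets:      Reserves at CB +$32B, Securities +$70B
  Liabilities: Checkable deposits +$37B, Borrowings from CB +$65B
Monetary base = currency + reserves: −$37B + (+$32B) = -$5 billion.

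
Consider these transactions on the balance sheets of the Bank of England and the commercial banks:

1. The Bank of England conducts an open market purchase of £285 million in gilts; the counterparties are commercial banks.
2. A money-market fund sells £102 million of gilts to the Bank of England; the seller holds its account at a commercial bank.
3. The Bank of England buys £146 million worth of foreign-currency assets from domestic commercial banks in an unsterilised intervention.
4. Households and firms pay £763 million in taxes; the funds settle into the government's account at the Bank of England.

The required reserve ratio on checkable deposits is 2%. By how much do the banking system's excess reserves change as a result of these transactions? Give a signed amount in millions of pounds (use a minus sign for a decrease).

OMO purchase (from banks) £285 million: reserves +£285M, deposits 0.
Asset purchase (from non-banks) £102 million: reserves +£102M, deposits +£102M.
FX purchase £146 million: reserves +£146M, deposits 0.
Government account inflow £763 million: reserves −£763M, deposits −£763M.
Totals: Δreserves = −£230M, Δdeposits = −£661M.
Δrequired reserves = 2% × −£661M = −£13.22M.
Δexcess reserves = Δreserves − Δrequired = −£230M − (−£13.22M) = -£216.78 million.

-£216.78 million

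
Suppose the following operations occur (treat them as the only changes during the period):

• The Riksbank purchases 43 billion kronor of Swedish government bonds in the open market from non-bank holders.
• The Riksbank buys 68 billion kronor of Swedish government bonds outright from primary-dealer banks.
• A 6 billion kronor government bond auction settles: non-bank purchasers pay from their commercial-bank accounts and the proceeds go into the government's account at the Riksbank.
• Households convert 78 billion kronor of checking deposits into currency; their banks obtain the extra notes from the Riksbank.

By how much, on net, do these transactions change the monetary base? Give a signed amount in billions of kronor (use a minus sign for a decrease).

Riksbank balance sheet:
  Assets:      Securities +111B
  Liabilities: Bank reserves +27B, Currency in circulation +78B, Government deposits +6B
Commercial banking system:
  Assets:      Reserves at CB +27B, Securities −68B
  Liabilities: Checkable deposits −41B
Monetary base = currency + reserves: +78B + (+27B) = +105 billion.

+105 billion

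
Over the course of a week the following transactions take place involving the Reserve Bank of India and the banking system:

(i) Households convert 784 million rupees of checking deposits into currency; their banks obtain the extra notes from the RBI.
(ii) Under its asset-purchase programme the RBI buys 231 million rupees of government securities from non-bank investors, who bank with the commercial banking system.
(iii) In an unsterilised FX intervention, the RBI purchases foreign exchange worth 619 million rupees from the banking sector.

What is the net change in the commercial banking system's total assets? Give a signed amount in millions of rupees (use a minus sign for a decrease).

-553 million

Currency withdrawal 784 million rupees: bank balance sheets shrink → −784M.
Asset purchase (from non-banks) 231 million rupees: bank balance sheets expand → +231M.
FX purchase 619 million rupees: just an asset swap on bank balance sheets → 0.
Net: −784 + 231 + 0 = -553 million.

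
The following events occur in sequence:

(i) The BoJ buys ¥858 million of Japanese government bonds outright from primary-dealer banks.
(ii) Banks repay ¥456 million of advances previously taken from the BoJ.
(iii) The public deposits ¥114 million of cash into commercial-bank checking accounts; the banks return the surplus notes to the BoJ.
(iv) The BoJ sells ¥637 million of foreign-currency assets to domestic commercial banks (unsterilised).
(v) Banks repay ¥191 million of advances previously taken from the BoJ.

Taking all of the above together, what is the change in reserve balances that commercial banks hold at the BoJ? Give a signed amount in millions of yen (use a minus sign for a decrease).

BoJ balance sheet:
  Assets:      Securities +¥858M, Loans to banks −¥647M, Foreign assets −¥637M
  Liabilities: Bank reserves −¥312M, Currency in circulation −¥114M
So the change in reserve balances that commercial banks hold at the BoJ is -¥312 million.

-¥312 million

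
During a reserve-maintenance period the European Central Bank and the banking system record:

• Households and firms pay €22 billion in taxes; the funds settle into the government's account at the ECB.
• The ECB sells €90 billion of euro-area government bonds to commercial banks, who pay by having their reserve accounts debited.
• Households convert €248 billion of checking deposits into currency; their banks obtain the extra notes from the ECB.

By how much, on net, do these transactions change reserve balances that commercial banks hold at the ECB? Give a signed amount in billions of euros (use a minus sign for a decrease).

-€360 billion

Government account inflow €22 billion: funds move from bank reserves into the government account → −€22B.
OMO sale (to banks) €90 billion: the buying banks pay out of their reserve balances → −€90B.
Currency withdrawal €248 billion: banks swap reserves for currency → −€248B.
Net: −22 − 90 − 248 = -€360 billion.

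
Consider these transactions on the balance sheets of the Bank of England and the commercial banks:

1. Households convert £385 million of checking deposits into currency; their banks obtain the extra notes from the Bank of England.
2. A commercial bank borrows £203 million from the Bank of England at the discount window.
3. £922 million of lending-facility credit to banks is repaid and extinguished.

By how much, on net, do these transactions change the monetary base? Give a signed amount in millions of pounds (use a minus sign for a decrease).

Bank of England balance sheet:
  Assets:      Loans to banks −£719M
  Liabilities: Bank reserves −£1104M, Currency in circulation +£385M
Monetary base = currency + reserves: +£385M + (−£1104M) = -£719 million.

-£719 million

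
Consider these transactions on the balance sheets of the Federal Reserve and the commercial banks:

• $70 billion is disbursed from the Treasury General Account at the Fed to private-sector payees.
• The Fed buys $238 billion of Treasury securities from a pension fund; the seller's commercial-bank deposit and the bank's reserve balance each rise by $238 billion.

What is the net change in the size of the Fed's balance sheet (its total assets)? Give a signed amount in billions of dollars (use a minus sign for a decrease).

Government spending $70 billion: only the composition of liabilities changes → 0.
Asset purchase (from non-banks) $238 billion: a Fed asset is acquired → +$238B.
Net: 0 + 238 = +$238 billion.

+$238 billion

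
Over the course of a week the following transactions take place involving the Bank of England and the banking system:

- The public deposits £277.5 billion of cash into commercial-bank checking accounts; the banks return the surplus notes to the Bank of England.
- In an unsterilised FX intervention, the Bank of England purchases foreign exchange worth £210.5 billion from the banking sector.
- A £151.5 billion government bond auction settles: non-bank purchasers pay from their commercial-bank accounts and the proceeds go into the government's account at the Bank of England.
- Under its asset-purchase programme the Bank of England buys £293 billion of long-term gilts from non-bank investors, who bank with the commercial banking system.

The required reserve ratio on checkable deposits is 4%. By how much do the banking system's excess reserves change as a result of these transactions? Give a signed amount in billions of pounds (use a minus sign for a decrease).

Currency deposit £277.5 billion: reserves +£277.5B, deposits +£277.5B.
FX purchase £210.5 billion: reserves +£210.5B, deposits 0.
Government account inflow £151.5 billion: reserves −£151.5B, deposits −£151.5B.
Asset purchase (from non-banks) £293 billion: reserves +£293B, deposits +£293B.
Totals: Δreserves = +£629.5B, Δdeposits = +£419B.
Δrequired reserves = 4% × +£419B = +£16.76B.
Δexcess reserves = Δreserves − Δrequired = +£629.5B − (+£16.76B) = +£612.74 billion.

+£612.74 billion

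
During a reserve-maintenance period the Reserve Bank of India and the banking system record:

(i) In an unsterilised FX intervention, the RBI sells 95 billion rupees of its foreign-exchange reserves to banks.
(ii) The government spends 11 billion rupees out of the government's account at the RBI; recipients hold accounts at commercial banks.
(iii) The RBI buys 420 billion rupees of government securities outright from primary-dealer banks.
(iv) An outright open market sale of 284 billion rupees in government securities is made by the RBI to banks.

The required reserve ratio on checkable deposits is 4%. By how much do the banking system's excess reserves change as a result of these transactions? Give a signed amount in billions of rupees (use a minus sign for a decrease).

+51.56 billion

FX sale 95 billion rupees: reserves −95B, deposits 0.
Government spending 11 billion rupees: reserves +11B, deposits +11B.
OMO purchase (from banks) 420 billion rupees: reserves +420B, deposits 0.
OMO sale (to banks) 284 billion rupees: reserves −284B, deposits 0.
Totals: Δreserves = +52B, Δdeposits = +11B.
Δrequired reserves = 4% × +11B = +0.44B.
Δexcess reserves = Δreserves − Δrequired = +52B − (+0.44B) = +51.56 billion.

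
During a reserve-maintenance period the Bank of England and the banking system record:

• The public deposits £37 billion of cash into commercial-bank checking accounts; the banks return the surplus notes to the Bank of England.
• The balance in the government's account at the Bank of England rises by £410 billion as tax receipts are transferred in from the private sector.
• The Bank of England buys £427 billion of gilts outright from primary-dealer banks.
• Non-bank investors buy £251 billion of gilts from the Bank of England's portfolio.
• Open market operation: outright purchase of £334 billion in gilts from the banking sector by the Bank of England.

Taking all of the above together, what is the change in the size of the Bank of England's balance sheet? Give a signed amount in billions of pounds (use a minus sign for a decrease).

Bank of England balance sheet:
  Assets:      Securities +£510B
  Liabilities: Bank reserves +£137B, Currency in circulation −£37B, Government deposits +£410B
Change in total Bank of England assets = +£510 billion.

+£510 billion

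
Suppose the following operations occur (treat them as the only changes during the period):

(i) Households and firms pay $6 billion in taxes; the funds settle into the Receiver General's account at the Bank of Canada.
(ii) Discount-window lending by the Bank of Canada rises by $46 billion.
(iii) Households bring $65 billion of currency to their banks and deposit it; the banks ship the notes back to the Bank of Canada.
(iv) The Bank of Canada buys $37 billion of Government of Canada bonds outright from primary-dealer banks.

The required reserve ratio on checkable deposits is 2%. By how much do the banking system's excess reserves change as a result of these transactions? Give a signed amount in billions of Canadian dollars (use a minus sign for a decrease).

+$140.82 billion

Government account inflow $6 billion: reserves −$6B, deposits −$6B.
Discount-window loan $46 billion: reserves +$46B, deposits 0.
Currency deposit $65 billion: reserves +$65B, deposits +$65B.
OMO purchase (from banks) $37 billion: reserves +$37B, deposits 0.
Totals: Δreserves = +$142B, Δdeposits = +$59B.
Δrequired reserves = 2% × +$59B = +$1.18B.
Δexcess reserves = Δreserves − Δrequired = +$142B − (+$1.18B) = +$140.82 billion.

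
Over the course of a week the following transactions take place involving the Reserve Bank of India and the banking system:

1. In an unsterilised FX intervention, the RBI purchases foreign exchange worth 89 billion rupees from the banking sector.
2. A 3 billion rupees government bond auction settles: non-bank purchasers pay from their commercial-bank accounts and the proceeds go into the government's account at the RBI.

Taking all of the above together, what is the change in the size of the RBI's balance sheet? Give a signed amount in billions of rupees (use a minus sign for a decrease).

FX purchase 89 billion rupees: an RBI asset is acquired → +89B.
Government account inflow 3 billion rupees: only the composition of liabilities changes → 0.
Net: 89 + 0 = +89 billion.

+89 billion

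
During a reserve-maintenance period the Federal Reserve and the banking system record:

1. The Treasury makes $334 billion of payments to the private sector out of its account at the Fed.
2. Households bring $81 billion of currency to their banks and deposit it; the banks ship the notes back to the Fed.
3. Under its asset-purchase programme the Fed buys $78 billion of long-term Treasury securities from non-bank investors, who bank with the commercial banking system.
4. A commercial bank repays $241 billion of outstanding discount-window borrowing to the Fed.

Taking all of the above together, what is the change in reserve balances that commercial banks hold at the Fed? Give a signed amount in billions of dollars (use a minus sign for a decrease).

Government spending $334 billion: government payments flow into bank reserve accounts → +$334B.
Currency deposit $81 billion: returned notes are swapped for reserve credit → +$81B.
Asset purchase (from non-banks) $78 billion: the Fed pays by crediting reserve accounts → +$78B.
Discount-window repayment $241 billion: repayment is debited from reserves → −$241B.
Net: 334 + 81 + 78 − 241 = +$252 billion.

+$252 billion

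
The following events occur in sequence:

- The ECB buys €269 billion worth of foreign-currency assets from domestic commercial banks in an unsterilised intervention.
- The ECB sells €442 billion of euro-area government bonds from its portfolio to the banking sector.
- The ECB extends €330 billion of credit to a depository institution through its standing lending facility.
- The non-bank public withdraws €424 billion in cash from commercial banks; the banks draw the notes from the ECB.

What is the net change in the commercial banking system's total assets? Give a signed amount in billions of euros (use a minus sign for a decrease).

-€94 billion

ECB balance sheet:
  Assets:      Securities −€442B, Loans to banks +€330B, Foreign assets +€269B
  Liabilities: Bank reserves −€267B, Currency in circulation +€424B
Commercial banking system:
  Assets:      Reserves at CB −€267B, Securities +€442B, Foreign assets −€269B
  Liabilities: Checkable deposits −€424B, Borrowings from CB +€330B
Change in total bank assets = -€94 billion.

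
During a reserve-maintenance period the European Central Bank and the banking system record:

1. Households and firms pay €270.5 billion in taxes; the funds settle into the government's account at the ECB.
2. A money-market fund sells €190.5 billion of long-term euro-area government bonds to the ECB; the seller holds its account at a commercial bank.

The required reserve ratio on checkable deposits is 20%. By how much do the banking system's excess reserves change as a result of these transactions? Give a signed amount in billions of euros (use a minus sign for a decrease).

Government account inflow €270.5 billion: reserves −€270.5B, deposits −€270.5B.
Asset purchase (from non-banks) €190.5 billion: reserves +€190.5B, deposits +€190.5B.
Totals: Δreserves = −€80B, Δdeposits = −€80B.
Δrequired reserves = 20% × −€80B = −€16B.
Δexcess reserves = Δreserves − Δrequired = −€80B − (−€16B) = -€64 billion.

-€64 billion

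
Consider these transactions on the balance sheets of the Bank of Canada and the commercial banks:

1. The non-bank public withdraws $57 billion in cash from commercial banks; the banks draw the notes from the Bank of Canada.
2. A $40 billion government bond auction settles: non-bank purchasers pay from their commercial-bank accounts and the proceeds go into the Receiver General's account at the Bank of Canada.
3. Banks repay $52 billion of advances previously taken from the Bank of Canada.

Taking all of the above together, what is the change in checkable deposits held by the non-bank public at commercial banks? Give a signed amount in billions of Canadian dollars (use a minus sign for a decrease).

-$97 billion

Bank of Canada balance sheet:
  Assets:      Loans to banks −$52B
  Liabilities: Bank reserves −$149B, Currency in circulation +$57B, Government deposits +$40B
Commercial banking system:
  Assets:      Reserves at CB −$149B
  Liabilities: Checkable deposits −$97B, Borrowings from CB −$52B
So the change in checkable deposits held by the non-bank public at commercial banks is -$97 billion.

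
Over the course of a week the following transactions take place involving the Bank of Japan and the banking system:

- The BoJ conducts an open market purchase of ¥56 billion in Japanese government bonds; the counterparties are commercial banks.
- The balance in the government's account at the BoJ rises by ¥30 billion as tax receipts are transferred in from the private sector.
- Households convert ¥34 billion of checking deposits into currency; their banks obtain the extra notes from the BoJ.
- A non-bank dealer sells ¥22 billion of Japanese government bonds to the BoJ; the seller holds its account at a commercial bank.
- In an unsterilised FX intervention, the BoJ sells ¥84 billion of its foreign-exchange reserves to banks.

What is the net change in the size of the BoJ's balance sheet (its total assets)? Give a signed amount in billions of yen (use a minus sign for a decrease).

-¥6 billion

OMO purchase (from banks) ¥56 billion: a BoJ asset is acquired → +¥56B.
Government account inflow ¥30 billion: only the composition of liabilities changes → 0.
Currency withdrawal ¥34 billion: only the composition of liabilities changes → 0.
Asset purchase (from non-banks) ¥22 billion: a BoJ asset is acquired → +¥22B.
FX sale ¥84 billion: a BoJ asset is shed → −¥84B.
Net: 56 + 0 + 0 + 22 − 84 = -¥6 billion.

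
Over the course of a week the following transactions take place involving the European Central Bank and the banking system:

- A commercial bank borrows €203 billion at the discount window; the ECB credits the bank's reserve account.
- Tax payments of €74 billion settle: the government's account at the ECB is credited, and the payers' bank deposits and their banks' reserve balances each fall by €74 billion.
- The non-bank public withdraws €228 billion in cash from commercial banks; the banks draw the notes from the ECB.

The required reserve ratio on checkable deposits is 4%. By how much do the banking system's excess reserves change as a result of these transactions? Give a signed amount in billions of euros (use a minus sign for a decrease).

-€86.92 billion

Discount-window loan €203 billion: reserves +€203B, deposits 0.
Government account inflow €74 billion: reserves −€74B, deposits −€74B.
Currency withdrawal €228 billion: reserves −€228B, deposits −€228B.
Totals: Δreserves = −€99B, Δdeposits = −€302B.
Δrequired reserves = 4% × −€302B = −€12.08B.
Δexcess reserves = Δreserves − Δrequired = −€99B − (−€12.08B) = -€86.92 billion.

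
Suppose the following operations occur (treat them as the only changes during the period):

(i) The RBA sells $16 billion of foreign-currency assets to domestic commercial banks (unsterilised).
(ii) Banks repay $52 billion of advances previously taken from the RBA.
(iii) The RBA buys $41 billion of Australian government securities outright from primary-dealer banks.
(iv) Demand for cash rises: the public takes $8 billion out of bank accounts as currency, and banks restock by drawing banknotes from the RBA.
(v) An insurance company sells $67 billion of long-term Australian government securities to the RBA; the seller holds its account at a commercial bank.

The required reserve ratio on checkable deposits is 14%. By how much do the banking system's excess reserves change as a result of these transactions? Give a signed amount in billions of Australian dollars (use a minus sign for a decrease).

+$23.74 billion

FX sale $16 billion: reserves −$16B, deposits 0.
Discount-window repayment $52 billion: reserves −$52B, deposits 0.
OMO purchase (from banks) $41 billion: reserves +$41B, deposits 0.
Currency withdrawal $8 billion: reserves −$8B, deposits −$8B.
Asset purchase (from non-banks) $67 billion: reserves +$67B, deposits +$67B.
Totals: Δreserves = +$32B, Δdeposits = +$59B.
Δrequired reserves = 14% × +$59B = +$8.26B.
Δexcess reserves = Δreserves − Δrequired = +$32B − (+$8.26B) = +$23.74 billion.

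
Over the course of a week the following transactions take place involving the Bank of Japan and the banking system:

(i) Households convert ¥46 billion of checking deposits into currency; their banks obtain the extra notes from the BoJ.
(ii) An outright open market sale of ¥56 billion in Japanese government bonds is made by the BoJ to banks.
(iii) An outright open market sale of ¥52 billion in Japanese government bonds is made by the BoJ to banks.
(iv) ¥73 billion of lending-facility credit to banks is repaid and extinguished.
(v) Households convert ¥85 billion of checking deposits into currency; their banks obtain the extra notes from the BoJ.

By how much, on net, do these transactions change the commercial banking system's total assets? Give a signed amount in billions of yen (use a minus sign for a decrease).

-¥204 billion

Currency withdrawal ¥46 billion: bank balance sheets shrink → −¥46B.
OMO sale (to banks) ¥56 billion: just an asset swap on bank balance sheets → 0.
OMO sale (to banks) ¥52 billion: just an asset swap on bank balance sheets → 0.
Discount-window repayment ¥73 billion: bank balance sheets shrink → −¥73B.
Currency withdrawal ¥85 billion: bank balance sheets shrink → −¥85B.
Net: −46 + 0 + 0 − 73 − 85 = -¥204 billion.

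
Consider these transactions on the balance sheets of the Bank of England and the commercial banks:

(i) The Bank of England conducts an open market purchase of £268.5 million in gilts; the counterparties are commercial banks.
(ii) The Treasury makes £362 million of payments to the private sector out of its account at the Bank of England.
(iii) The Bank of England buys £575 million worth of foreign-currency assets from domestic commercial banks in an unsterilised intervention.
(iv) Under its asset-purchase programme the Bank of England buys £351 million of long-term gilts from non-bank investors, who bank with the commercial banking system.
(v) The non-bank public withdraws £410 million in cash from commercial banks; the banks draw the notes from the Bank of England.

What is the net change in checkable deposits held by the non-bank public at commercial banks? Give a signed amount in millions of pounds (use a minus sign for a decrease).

+£303 million

OMO purchase (from banks) £268.5 million: the counterparty is a bank, so public deposits are unchanged → 0.
Government spending £362 million: non-bank counterparties' bank balances rise → +£362M.
FX purchase £575 million: the counterparty is a bank, so public deposits are unchanged → 0.
Asset purchase (from non-banks) £351 million: non-bank counterparties' bank balances rise → +£351M.
Currency withdrawal £410 million: non-bank counterparties' bank balances fall → −£410M.
Net: 0 + 362 + 0 + 351 − 410 = +£303 million.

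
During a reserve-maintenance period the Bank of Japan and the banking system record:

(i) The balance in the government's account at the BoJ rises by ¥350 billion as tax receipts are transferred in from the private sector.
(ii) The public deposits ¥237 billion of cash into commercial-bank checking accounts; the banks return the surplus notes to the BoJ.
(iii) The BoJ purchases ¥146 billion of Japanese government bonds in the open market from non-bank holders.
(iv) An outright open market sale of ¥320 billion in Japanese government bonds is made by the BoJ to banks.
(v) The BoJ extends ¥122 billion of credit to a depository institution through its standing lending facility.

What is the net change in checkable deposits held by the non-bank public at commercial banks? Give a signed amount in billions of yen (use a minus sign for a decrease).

Government account inflow ¥350 billion: non-bank counterparties' bank balances fall → −¥350B.
Currency deposit ¥237 billion: non-bank counterparties' bank balances rise → +¥237B.
Asset purchase (from non-banks) ¥146 billion: non-bank counterparties' bank balances rise → +¥146B.
OMO sale (to banks) ¥320 billion: the counterparty is a bank, so public deposits are unchanged → 0.
Discount-window loan ¥122 billion: the counterparty is a bank, so public deposits are unchanged → 0.
Net: −350 + 237 + 146 + 0 + 0 = +¥33 billion.

+¥33 billion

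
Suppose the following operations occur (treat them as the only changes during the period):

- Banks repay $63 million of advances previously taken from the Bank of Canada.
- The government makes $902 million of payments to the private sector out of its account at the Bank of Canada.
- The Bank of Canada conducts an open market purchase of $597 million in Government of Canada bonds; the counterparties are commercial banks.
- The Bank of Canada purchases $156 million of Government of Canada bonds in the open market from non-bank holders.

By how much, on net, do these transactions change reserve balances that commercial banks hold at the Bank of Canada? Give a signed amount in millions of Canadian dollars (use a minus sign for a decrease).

+$1592 million

Bank of Canada balance sheet:
  Assets:      Securities +$753M, Loans to banks −$63M
  Liabilities: Bank reserves +$1592M, Government deposits −$902M
Commercial banking system:
  Assets:      Reserves at CB +$1592M, Securities −$597M
  Liabilities: Checkable deposits +$1058M, Borrowings from CB −$63M
So the change in reserve balances that commercial banks hold at the Bank of Canada is +$1592 million.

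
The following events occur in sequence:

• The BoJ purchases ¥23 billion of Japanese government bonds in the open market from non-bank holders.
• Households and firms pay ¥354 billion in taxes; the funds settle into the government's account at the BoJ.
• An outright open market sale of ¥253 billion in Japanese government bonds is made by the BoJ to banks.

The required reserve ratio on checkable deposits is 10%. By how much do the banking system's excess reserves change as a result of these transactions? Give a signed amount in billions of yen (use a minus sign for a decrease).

Asset purchase (from non-banks) ¥23 billion: reserves +¥23B, deposits +¥23B.
Government account inflow ¥354 billion: reserves −¥354B, deposits −¥354B.
OMO sale (to banks) ¥253 billion: reserves −¥253B, deposits 0.
Totals: Δreserves = −¥584B, Δdeposits = −¥331B.
Δrequired reserves = 10% × −¥331B = −¥33.1B.
Δexcess reserves = Δreserves − Δrequired = −¥584B − (−¥33.1B) = -¥550.9 billion.

-¥550.9 billion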